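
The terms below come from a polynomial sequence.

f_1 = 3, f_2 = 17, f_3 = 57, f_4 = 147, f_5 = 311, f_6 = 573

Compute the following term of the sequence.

957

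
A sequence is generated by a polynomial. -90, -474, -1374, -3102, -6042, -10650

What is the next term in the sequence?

-17454

-384 , -900 , -1728 , -2940 , -4608
-516 , -828 , -1212 , -1668
-312 , -384 , -456
-72 , -72
Fourth differences constant at -72.
-456 − 72 = -528;  -1668 − 528 = -2196;  -4608 − 2196 = -6804;  -10650 − 6804 = -17454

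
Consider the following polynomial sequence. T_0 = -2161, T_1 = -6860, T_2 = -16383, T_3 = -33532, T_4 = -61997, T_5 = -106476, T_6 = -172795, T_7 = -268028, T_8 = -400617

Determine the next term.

-580492

First differences: -4699  -9523  -17149  -28465  -44479  -66319  -95233  -132589
Second differences: -4824  -7626  -11316  -16014  -21840  -28914  -37356
Third differences: -2802  -3690  -4698  -5826  -7074  -8442
Fourth differences: -888  -1008  -1128  -1248  -1368
Fifth differences: -120  -120  -120  -120
The fifth differences are constant (-120).
-1368 − 120 = -1488;  -8442 − 1488 = -9930;  -37356 − 9930 = -47286;  -132589 − 47286 = -179875;  -400617 − 179875 = -580492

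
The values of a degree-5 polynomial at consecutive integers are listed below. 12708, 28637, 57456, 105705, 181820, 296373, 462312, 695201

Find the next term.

Δ: 15929 , 28819 , 48249 , 76115 , 114553 , 165939 , 232889
Δ²: 12890 , 19430 , 27866 , 38438 , 51386 , 66950
Δ³: 6540 , 8436 , 10572 , 12948 , 15564
Δ⁴: 1896 , 2136 , 2376 , 2616
Δ⁵: 240 , 240 , 240
Constant fifth difference = 240, so extend:
2616 + 240 = 2856;  15564 + 2856 = 18420;  66950 + 18420 = 85370;  232889 + 85370 = 318259;  695201 + 318259 = 1013460

1013460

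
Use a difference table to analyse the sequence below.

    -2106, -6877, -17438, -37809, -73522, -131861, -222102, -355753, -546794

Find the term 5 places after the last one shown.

D1: -4771 , -10561 , -20371 , -35713 , -58339 , -90241 , -133651 , -191041
D2: -5790 , -9810 , -15342 , -22626 , -31902 , -43410 , -57390
D3: -4020 , -5532 , -7284 , -9276 , -11508 , -13980
D4: -1512 , -1752 , -1992 , -2232 , -2472
D5: -240 , -240 , -240 , -240
Fifth differences constant at -240.
-2472 − 240 = -2712;  -13980 − 2712 = -16692;  -57390 − 16692 = -74082;  -191041 − 74082 = -265123;  -546794 − 265123 = -811917
-2712 − 240 = -2952;  -16692 − 2952 = -19644;  -74082 − 19644 = -93726;  -265123 − 93726 = -358849;  -811917 − 358849 = -1170766
-2952 − 240 = -3192;  -19644 − 3192 = -22836;  -93726 − 22836 = -116562;  -358849 − 116562 = -475411;  -1170766 − 475411 = -1646177
-3192 − 240 = -3432;  -22836 − 3432 = -26268;  -116562 − 26268 = -142830;  -475411 − 142830 = -618241;  -1646177 − 618241 = -2264418
-3432 − 240 = -3672;  -26268 − 3672 = -29940;  -142830 − 29940 = -172770;  -618241 − 172770 = -791011;  -2264418 − 791011 = -3055429

-3055429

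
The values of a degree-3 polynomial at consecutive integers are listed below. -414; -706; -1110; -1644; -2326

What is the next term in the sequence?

-292, -404, -534, -682
-112, -130, -148
-18, -18
Third differences constant at -18.
-148 − 18 = -166;  -682 − 166 = -848;  -2326 − 848 = -3174

-3174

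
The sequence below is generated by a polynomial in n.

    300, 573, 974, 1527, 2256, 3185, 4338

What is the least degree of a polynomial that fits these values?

3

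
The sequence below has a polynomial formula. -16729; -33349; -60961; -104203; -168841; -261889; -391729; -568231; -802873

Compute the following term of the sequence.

D1: -16620, -27612, -43242, -64638, -93048, -129840, -176502, -234642
D2: -10992, -15630, -21396, -28410, -36792, -46662, -58140
D3: -4638, -5766, -7014, -8382, -9870, -11478
D4: -1128, -1248, -1368, -1488, -1608
D5: -120, -120, -120, -120
Fifth differences constant at -120.
-1608 − 120 = -1728;  -11478 − 1728 = -13206;  -58140 − 13206 = -71346;  -234642 − 71346 = -305988;  -802873 − 305988 = -1108861

-1108861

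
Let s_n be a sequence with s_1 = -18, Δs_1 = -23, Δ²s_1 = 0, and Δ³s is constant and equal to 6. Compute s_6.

-73

Build the table forward from the leading diagonal:
Third differences: 6, 6, 6, 6, 6, 6
Second differences: 0, 6, 12, 18, 24, 30
First differences: -23, -23, -17, -5, 13, 37
s: -18, -41, -64, -81, -86, -73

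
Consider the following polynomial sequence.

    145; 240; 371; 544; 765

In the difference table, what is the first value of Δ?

95

D1: 95, 131, 173, 221
D2: 36, 42, 48
D3: 6, 6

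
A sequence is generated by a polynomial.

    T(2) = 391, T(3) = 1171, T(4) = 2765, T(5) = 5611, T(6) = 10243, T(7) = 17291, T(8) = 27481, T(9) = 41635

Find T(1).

83

First differences: 780, 1594, 2846, 4632, 7048, 10190, 14154
Second differences: 814, 1252, 1786, 2416, 3142, 3964
Third differences: 438, 534, 630, 726, 822
Fourth differences: 96, 96, 96, 96
The fourth differences are constant at 96.
Work back: 438 − 96 = 342;  814 − 342 = 472;  780 − 472 = 308;  391 − 308 = 83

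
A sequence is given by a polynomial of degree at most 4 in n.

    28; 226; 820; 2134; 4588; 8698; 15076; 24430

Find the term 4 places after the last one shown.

109126

198, 594, 1314, 2454, 4110, 6378, 9354
396, 720, 1140, 1656, 2268, 2976
324, 420, 516, 612, 708
96, 96, 96, 96
Fourth differences constant at 96.
708 + 96 = 804;  2976 + 804 = 3780;  9354 + 3780 = 13134;  24430 + 13134 = 37564
804 + 96 = 900;  3780 + 900 = 4680;  13134 + 4680 = 17814;  37564 + 17814 = 55378
900 + 96 = 996;  4680 + 996 = 5676;  17814 + 5676 = 23490;  55378 + 23490 = 78868
996 + 96 = 1092;  5676 + 1092 = 6768;  23490 + 6768 = 30258;  78868 + 30258 = 109126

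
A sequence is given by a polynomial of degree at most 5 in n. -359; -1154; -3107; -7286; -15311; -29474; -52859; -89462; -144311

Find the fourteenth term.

-955586

First differences: -795, -1953, -4179, -8025, -14163, -23385, -36603, -54849
Second differences: -1158, -2226, -3846, -6138, -9222, -13218, -18246
Third differences: -1068, -1620, -2292, -3084, -3996, -5028
Fourth differences: -552, -672, -792, -912, -1032
Fifth differences: -120, -120, -120, -120
The fifth differences are constant (-120).
-1032 − 120 = -1152;  -5028 − 1152 = -6180;  -18246 − 6180 = -24426;  -54849 − 24426 = -79275;  -144311 − 79275 = -223586
-1152 − 120 = -1272;  -6180 − 1272 = -7452;  -24426 − 7452 = -31878;  -79275 − 31878 = -111153;  -223586 − 111153 = -334739
-1272 − 120 = -1392;  -7452 − 1392 = -8844;  -31878 − 8844 = -40722;  -111153 − 40722 = -151875;  -334739 − 151875 = -486614
-1392 − 120 = -1512;  -8844 − 1512 = -10356;  -40722 − 10356 = -51078;  -151875 − 51078 = -202953;  -486614 − 202953 = -689567
-1512 − 120 = -1632;  -10356 − 1632 = -11988;  -51078 − 11988 = -63066;  -202953 − 63066 = -266019;  -689567 − 266019 = -955586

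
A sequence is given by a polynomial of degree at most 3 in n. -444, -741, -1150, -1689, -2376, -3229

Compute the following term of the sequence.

D1: -297  -409  -539  -687  -853
D2: -112  -130  -148  -166
D3: -18  -18  -18
The third differences are constant (-18).
-166 − 18 = -184;  -853 − 184 = -1037;  -3229 − 1037 = -4266

-4266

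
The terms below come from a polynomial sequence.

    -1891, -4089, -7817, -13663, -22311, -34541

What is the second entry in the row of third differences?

-684

First differences: -2198, -3728, -5846, -8648, -12230
Second differences: -1530, -2118, -2802, -3582
Third differences: -588, -684, -780
Fourth differences: -96, -96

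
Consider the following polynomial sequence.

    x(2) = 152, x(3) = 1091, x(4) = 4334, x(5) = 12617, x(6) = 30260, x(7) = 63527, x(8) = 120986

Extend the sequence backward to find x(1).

5

First differences: 939  3243  8283  17643  33267  57459
Second differences: 2304  5040  9360  15624  24192
Third differences: 2736  4320  6264  8568
Fourth differences: 1584  1944  2304
Fifth differences: 360  360
The fifth differences are constant at 360.
Work back: 1584 − 360 = 1224;  2736 − 1224 = 1512;  2304 − 1512 = 792;  939 − 792 = 147;  152 − 147 = 5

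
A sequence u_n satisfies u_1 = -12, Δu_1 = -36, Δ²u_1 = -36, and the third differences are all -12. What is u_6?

-672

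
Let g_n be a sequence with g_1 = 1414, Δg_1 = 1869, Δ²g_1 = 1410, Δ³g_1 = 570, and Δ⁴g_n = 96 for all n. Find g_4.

11821

Build the table forward from the leading diagonal:
Fourth differences: 96, 96, 96, 96
Third differences: 570, 666, 762, 858
Second differences: 1410, 1980, 2646, 3408
First differences: 1869, 3279, 5259, 7905
g: 1414, 3283, 6562, 11821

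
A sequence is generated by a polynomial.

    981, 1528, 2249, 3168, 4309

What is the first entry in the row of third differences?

24

Δ: 547, 721, 919, 1141
Δ²: 174, 198, 222
Δ³: 24, 24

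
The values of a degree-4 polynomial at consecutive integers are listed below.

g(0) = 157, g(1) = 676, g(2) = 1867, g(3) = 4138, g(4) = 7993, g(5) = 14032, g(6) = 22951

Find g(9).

D1: 519, 1191, 2271, 3855, 6039, 8919
D2: 672, 1080, 1584, 2184, 2880
D3: 408, 504, 600, 696
D4: 96, 96, 96
Fourth differences constant at 96.
696 + 96 = 792;  2880 + 792 = 3672;  8919 + 3672 = 12591;  22951 + 12591 = 35542
792 + 96 = 888;  3672 + 888 = 4560;  12591 + 4560 = 17151;  35542 + 17151 = 52693
888 + 96 = 984;  4560 + 984 = 5544;  17151 + 5544 = 22695;  52693 + 22695 = 75388

75388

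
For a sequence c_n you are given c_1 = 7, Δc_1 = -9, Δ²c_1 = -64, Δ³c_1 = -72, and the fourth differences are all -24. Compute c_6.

-1518

Build the table forward from the leading diagonal:
Fourth differences: -24, -24, -24, -24, -24, -24
Third differences: -72, -96, -120, -144, -168, -192
Second differences: -64, -136, -232, -352, -496, -664
First differences: -9, -73, -209, -441, -793, -1289
c: 7, -2, -75, -284, -725, -1518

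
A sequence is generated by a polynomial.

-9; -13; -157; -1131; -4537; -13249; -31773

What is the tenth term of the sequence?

-223317

-4, -144, -974, -3406, -8712, -18524
-140, -830, -2432, -5306, -9812
-690, -1602, -2874, -4506
-912, -1272, -1632
-360, -360
The fifth differences are constant (-360).
-1632 − 360 = -1992;  -4506 − 1992 = -6498;  -9812 − 6498 = -16310;  -18524 − 16310 = -34834;  -31773 − 34834 = -66607
-1992 − 360 = -2352;  -6498 − 2352 = -8850;  -16310 − 8850 = -25160;  -34834 − 25160 = -59994;  -66607 − 59994 = -126601
-2352 − 360 = -2712;  -8850 − 2712 = -11562;  -25160 − 11562 = -36722;  -59994 − 36722 = -96716;  -126601 − 96716 = -223317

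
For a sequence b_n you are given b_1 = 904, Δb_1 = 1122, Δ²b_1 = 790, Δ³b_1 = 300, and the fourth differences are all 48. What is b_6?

17654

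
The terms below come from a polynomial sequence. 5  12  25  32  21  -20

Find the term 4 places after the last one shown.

7, 13, 7, -11, -41
6, -6, -18, -30
-12, -12, -12
The third differences are constant (-12).
-30 − 12 = -42;  -41 − 42 = -83;  -20 − 83 = -103
-42 − 12 = -54;  -83 − 54 = -137;  -103 − 137 = -240
-54 − 12 = -66;  -137 − 66 = -203;  -240 − 203 = -443
-66 − 12 = -78;  -203 − 78 = -281;  -443 − 281 = -724

-724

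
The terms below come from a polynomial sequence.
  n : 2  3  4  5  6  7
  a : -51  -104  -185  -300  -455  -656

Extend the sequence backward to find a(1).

-20

First differences: -53  -81  -115  -155  -201
Second differences: -28  -34  -40  -46
Third differences: -6  -6  -6
The third differences are constant at -6.
Work back: -28 + 6 = -22;  -53 + 22 = -31;  -51 + 31 = -20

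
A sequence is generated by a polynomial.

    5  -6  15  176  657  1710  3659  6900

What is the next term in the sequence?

-11 , 21 , 161 , 481 , 1053 , 1949 , 3241
32 , 140 , 320 , 572 , 896 , 1292
108 , 180 , 252 , 324 , 396
72 , 72 , 72 , 72
Constant fourth difference = 72, so extend:
396 + 72 = 468;  1292 + 468 = 1760;  3241 + 1760 = 5001;  6900 + 5001 = 11901

11901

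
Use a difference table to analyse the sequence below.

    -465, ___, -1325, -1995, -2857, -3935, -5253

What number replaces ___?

-823

Using the last 5 terms:
Δ: -670  -862  -1078  -1318
Δ²: -192  -216  -240
Δ³: -24  -24
Constant third difference = -24.
Extend backward: -192 + 24 = -168;  -670 + 168 = -502;  -1325 + 502 = -823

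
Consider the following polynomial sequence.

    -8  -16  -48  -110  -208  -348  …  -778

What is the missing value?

-536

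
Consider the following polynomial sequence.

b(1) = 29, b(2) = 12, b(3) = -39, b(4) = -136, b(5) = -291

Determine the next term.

Δ: -17, -51, -97, -155
Δ²: -34, -46, -58
Δ³: -12, -12
Constant third difference = -12, so extend:
-58 − 12 = -70;  -155 − 70 = -225;  -291 − 225 = -516

-516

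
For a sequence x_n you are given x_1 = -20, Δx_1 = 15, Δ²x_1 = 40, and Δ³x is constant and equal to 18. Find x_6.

635

Build the table forward from the leading diagonal:
Δ³: 18, 18, 18, 18, 18, 18
Δ²: 40, 58, 76, 94, 112, 130
Δ: 15, 55, 113, 189, 283, 395
x: -20, -5, 50, 163, 352, 635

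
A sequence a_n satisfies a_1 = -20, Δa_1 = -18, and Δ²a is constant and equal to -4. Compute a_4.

Build the table forward from the leading diagonal:
D2: -4, -4, -4, -4
D1: -18, -22, -26, -30
a: -20, -38, -60, -86

-86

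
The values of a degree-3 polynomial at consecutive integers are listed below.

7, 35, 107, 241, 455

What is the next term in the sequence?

D1: 28 , 72 , 134 , 214
D2: 44 , 62 , 80
D3: 18 , 18
Constant third difference = 18, so extend:
80 + 18 = 98;  214 + 98 = 312;  455 + 312 = 767

767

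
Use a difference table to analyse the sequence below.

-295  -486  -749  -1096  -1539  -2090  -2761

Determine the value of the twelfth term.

-8336

Δ: -191 , -263 , -347 , -443 , -551 , -671
Δ²: -72 , -84 , -96 , -108 , -120
Δ³: -12 , -12 , -12 , -12
Constant third difference = -12, so extend:
-120 − 12 = -132;  -671 − 132 = -803;  -2761 − 803 = -3564
-132 − 12 = -144;  -803 − 144 = -947;  -3564 − 947 = -4511
-144 − 12 = -156;  -947 − 156 = -1103;  -4511 − 1103 = -5614
-156 − 12 = -168;  -1103 − 168 = -1271;  -5614 − 1271 = -6885
-168 − 12 = -180;  -1271 − 180 = -1451;  -6885 − 1451 = -8336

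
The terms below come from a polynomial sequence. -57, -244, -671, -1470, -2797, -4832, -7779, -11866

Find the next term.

-187, -427, -799, -1327, -2035, -2947, -4087
-240, -372, -528, -708, -912, -1140
-132, -156, -180, -204, -228
-24, -24, -24, -24
Constant fourth difference = -24, so extend:
-228 − 24 = -252;  -1140 − 252 = -1392;  -4087 − 1392 = -5479;  -11866 − 5479 = -17345

-17345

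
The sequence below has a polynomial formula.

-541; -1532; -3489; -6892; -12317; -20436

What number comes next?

-32017

First differences: -991 , -1957 , -3403 , -5425 , -8119
Second differences: -966 , -1446 , -2022 , -2694
Third differences: -480 , -576 , -672
Fourth differences: -96 , -96
Fourth differences constant at -96.
-672 − 96 = -768;  -2694 − 768 = -3462;  -8119 − 3462 = -11581;  -20436 − 11581 = -32017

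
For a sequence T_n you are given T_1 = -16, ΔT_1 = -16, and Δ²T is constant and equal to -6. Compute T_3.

Build the table forward from the leading diagonal:
Δ²: -6  -6  -6
Δ: -16  -22  -28
T: -16  -32  -54

-54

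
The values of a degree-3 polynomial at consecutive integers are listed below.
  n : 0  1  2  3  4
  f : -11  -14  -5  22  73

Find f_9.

D1: -3 , 9 , 27 , 51
D2: 12 , 18 , 24
D3: 6 , 6
Constant third difference = 6, so extend:
24 + 6 = 30;  51 + 30 = 81;  73 + 81 = 154
30 + 6 = 36;  81 + 36 = 117;  154 + 117 = 271
36 + 6 = 42;  117 + 42 = 159;  271 + 159 = 430
42 + 6 = 48;  159 + 48 = 207;  430 + 207 = 637
48 + 6 = 54;  207 + 54 = 261;  637 + 261 = 898

898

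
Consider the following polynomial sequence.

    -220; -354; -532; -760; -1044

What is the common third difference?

D1: -134, -178, -228, -284
D2: -44, -50, -56
D3: -6, -6

-6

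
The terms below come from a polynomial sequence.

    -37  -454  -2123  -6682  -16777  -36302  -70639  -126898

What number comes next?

-214157

First differences: -417  -1669  -4559  -10095  -19525  -34337  -56259
Second differences: -1252  -2890  -5536  -9430  -14812  -21922
Third differences: -1638  -2646  -3894  -5382  -7110
Fourth differences: -1008  -1248  -1488  -1728
Fifth differences: -240  -240  -240
The fifth differences are constant (-240).
-1728 − 240 = -1968;  -7110 − 1968 = -9078;  -21922 − 9078 = -31000;  -56259 − 31000 = -87259;  -126898 − 87259 = -214157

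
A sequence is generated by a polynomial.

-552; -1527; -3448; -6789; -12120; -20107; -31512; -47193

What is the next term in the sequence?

First differences: -975  -1921  -3341  -5331  -7987  -11405  -15681
Second differences: -946  -1420  -1990  -2656  -3418  -4276
Third differences: -474  -570  -666  -762  -858
Fourth differences: -96  -96  -96  -96
The fourth differences are constant (-96).
-858 − 96 = -954;  -4276 − 954 = -5230;  -15681 − 5230 = -20911;  -47193 − 20911 = -68104

-68104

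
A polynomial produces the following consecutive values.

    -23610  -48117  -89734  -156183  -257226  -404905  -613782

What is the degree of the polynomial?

Δ: -24507, -41617, -66449, -101043, -147679, -208877
Δ²: -17110, -24832, -34594, -46636, -61198
Δ³: -7722, -9762, -12042, -14562
Δ⁴: -2040, -2280, -2520
Δ⁵: -240, -240
The fifth differences are constant, so the polynomial has degree 5.

5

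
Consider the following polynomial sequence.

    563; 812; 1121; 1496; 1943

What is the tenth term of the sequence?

Δ: 249, 309, 375, 447
Δ²: 60, 66, 72
Δ³: 6, 6
The third differences are constant (6).
72 + 6 = 78;  447 + 78 = 525;  1943 + 525 = 2468
78 + 6 = 84;  525 + 84 = 609;  2468 + 609 = 3077
84 + 6 = 90;  609 + 90 = 699;  3077 + 699 = 3776
90 + 6 = 96;  699 + 96 = 795;  3776 + 795 = 4571
96 + 6 = 102;  795 + 102 = 897;  4571 + 897 = 5468

5468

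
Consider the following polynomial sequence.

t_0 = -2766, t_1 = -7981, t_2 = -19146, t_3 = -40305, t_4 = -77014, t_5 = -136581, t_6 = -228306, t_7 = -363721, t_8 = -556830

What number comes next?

-824349

First differences: -5215 , -11165 , -21159 , -36709 , -59567 , -91725 , -135415 , -193109
Second differences: -5950 , -9994 , -15550 , -22858 , -32158 , -43690 , -57694
Third differences: -4044 , -5556 , -7308 , -9300 , -11532 , -14004
Fourth differences: -1512 , -1752 , -1992 , -2232 , -2472
Fifth differences: -240 , -240 , -240 , -240
Constant fifth difference = -240, so extend:
-2472 − 240 = -2712;  -14004 − 2712 = -16716;  -57694 − 16716 = -74410;  -193109 − 74410 = -267519;  -556830 − 267519 = -824349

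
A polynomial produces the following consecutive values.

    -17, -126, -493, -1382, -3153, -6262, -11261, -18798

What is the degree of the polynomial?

First differences: -109, -367, -889, -1771, -3109, -4999, -7537
Second differences: -258, -522, -882, -1338, -1890, -2538
Third differences: -264, -360, -456, -552, -648
Fourth differences: -96, -96, -96, -96
The fourth differences are constant, so the polynomial has degree 4.

4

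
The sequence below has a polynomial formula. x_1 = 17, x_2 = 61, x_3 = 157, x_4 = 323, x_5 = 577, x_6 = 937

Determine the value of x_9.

44  96  166  254  360
52  70  88  106
18  18  18
Third differences constant at 18.
106 + 18 = 124;  360 + 124 = 484;  937 + 484 = 1421
124 + 18 = 142;  484 + 142 = 626;  1421 + 626 = 2047
142 + 18 = 160;  626 + 160 = 786;  2047 + 786 = 2833

2833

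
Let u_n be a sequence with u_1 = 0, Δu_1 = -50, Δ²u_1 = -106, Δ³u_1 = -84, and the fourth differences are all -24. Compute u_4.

-552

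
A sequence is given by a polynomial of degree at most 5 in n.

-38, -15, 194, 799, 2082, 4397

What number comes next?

8170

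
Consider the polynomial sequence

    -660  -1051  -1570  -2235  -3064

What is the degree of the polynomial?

Δ: -391, -519, -665, -829
Δ²: -128, -146, -164
Δ³: -18, -18
The third differences are constant, so the polynomial has degree 3.

3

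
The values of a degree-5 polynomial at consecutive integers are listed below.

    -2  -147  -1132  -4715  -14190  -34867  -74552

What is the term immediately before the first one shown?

Δ: -145  -985  -3583  -9475  -20677  -39685
Δ²: -840  -2598  -5892  -11202  -19008
Δ³: -1758  -3294  -5310  -7806
Δ⁴: -1536  -2016  -2496
Δ⁵: -480  -480
The fifth differences are constant at -480.
Work back: -1536 + 480 = -1056;  -1758 + 1056 = -702;  -840 + 702 = -138;  -145 + 138 = -7;  -2 + 7 = 5

5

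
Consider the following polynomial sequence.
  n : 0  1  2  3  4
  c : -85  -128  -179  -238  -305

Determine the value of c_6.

-463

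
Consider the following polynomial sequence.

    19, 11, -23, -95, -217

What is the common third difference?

First differences: -8, -34, -72, -122
Second differences: -26, -38, -50
Third differences: -12, -12

-12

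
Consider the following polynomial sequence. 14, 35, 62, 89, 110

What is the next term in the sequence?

119

D1: 21 , 27 , 27 , 21
D2: 6 , 0 , -6
D3: -6 , -6
The third differences are constant (-6).
-6 − 6 = -12;  21 − 12 = 9;  110 + 9 = 119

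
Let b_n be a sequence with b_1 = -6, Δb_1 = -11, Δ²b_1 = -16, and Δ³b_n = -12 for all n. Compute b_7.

Build the table forward from the leading diagonal:
D3: -12, -12, -12, -12, -12, -12, -12
D2: -16, -28, -40, -52, -64, -76, -88
D1: -11, -27, -55, -95, -147, -211, -287
b: -6, -17, -44, -99, -194, -341, -552

-552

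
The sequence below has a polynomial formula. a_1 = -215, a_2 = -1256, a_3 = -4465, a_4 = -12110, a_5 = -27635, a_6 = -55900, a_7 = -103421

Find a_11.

-687785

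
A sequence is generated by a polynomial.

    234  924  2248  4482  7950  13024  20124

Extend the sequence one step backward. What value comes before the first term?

-50

Δ: 690, 1324, 2234, 3468, 5074, 7100
Δ²: 634, 910, 1234, 1606, 2026
Δ³: 276, 324, 372, 420
Δ⁴: 48, 48, 48
The fourth differences are constant at 48.
Work back: 276 − 48 = 228;  634 − 228 = 406;  690 − 406 = 284;  234 − 284 = -50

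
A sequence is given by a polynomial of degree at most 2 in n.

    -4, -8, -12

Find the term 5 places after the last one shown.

-32

D1: -4  -4
First differences constant at -4.
-12 − 4 = -16
-16 − 4 = -20
-20 − 4 = -24
-24 − 4 = -28
-28 − 4 = -32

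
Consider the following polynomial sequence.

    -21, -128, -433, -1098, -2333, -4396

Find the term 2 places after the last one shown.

First differences: -107  -305  -665  -1235  -2063
Second differences: -198  -360  -570  -828
Third differences: -162  -210  -258
Fourth differences: -48  -48
Fourth differences constant at -48.
-258 − 48 = -306;  -828 − 306 = -1134;  -2063 − 1134 = -3197;  -4396 − 3197 = -7593
-306 − 48 = -354;  -1134 − 354 = -1488;  -3197 − 1488 = -4685;  -7593 − 4685 = -12278

-12278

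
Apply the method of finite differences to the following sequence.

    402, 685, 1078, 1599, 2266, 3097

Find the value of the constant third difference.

D1: 283, 393, 521, 667, 831
D2: 110, 128, 146, 164
D3: 18, 18, 18

18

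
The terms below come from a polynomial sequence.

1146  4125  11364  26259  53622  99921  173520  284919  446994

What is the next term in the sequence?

675237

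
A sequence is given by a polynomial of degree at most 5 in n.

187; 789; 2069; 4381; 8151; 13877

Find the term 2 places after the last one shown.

33549

First differences: 602, 1280, 2312, 3770, 5726
Second differences: 678, 1032, 1458, 1956
Third differences: 354, 426, 498
Fourth differences: 72, 72
Constant fourth difference = 72, so extend:
498 + 72 = 570;  1956 + 570 = 2526;  5726 + 2526 = 8252;  13877 + 8252 = 22129
570 + 72 = 642;  2526 + 642 = 3168;  8252 + 3168 = 11420;  22129 + 11420 = 33549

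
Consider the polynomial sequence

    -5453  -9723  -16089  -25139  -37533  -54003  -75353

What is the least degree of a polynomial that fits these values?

-4270, -6366, -9050, -12394, -16470, -21350
-2096, -2684, -3344, -4076, -4880
-588, -660, -732, -804
-72, -72, -72
The fourth differences are constant, so the polynomial has degree 4.

4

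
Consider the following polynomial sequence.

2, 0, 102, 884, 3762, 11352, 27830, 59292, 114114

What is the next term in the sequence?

Δ: -2 , 102 , 782 , 2878 , 7590 , 16478 , 31462 , 54822
Δ²: 104 , 680 , 2096 , 4712 , 8888 , 14984 , 23360
Δ³: 576 , 1416 , 2616 , 4176 , 6096 , 8376
Δ⁴: 840 , 1200 , 1560 , 1920 , 2280
Δ⁵: 360 , 360 , 360 , 360
Constant fifth difference = 360, so extend:
2280 + 360 = 2640;  8376 + 2640 = 11016;  23360 + 11016 = 34376;  54822 + 34376 = 89198;  114114 + 89198 = 203312

203312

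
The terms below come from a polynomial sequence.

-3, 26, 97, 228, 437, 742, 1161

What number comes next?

First differences: 29  71  131  209  305  419
Second differences: 42  60  78  96  114
Third differences: 18  18  18  18
Third differences constant at 18.
114 + 18 = 132;  419 + 132 = 551;  1161 + 551 = 1712

1712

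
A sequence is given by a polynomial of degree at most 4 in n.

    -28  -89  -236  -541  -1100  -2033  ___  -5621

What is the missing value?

-3484

Using the first 6 terms:
First differences: -61  -147  -305  -559  -933
Second differences: -86  -158  -254  -374
Third differences: -72  -96  -120
Fourth differences: -24  -24
Constant fourth difference = -24.
Extend forward: -120 − 24 = -144;  -374 − 144 = -518;  -933 − 518 = -1451;  -2033 − 1451 = -3484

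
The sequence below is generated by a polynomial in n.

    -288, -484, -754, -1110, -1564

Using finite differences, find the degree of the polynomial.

Δ: -196, -270, -356, -454
Δ²: -74, -86, -98
Δ³: -12, -12
The third differences are constant, so the polynomial has degree 3.

3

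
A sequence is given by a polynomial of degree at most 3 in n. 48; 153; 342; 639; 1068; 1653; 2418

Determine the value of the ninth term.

Δ: 105, 189, 297, 429, 585, 765
Δ²: 84, 108, 132, 156, 180
Δ³: 24, 24, 24, 24
Third differences constant at 24.
180 + 24 = 204;  765 + 204 = 969;  2418 + 969 = 3387
204 + 24 = 228;  969 + 228 = 1197;  3387 + 1197 = 4584

4584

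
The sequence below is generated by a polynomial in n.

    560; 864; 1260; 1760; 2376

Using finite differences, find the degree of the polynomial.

3

First differences: 304, 396, 500, 616
Second differences: 92, 104, 116
Third differences: 12, 12
The third differences are constant, so the polynomial has degree 3.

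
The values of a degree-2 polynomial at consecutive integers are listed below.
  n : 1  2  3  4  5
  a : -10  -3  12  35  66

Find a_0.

-9

Δ: 7, 15, 23, 31
Δ²: 8, 8, 8
The second differences are constant at 8.
Work back: 7 − 8 = -1;  -10 + 1 = -9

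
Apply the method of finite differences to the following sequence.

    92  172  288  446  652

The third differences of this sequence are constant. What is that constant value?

Δ: 80, 116, 158, 206
Δ²: 36, 42, 48
Δ³: 6, 6

6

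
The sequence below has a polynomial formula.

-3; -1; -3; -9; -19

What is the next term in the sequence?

Δ: 2, -2, -6, -10
Δ²: -4, -4, -4
The second differences are constant (-4).
-10 − 4 = -14;  -19 − 14 = -33

-33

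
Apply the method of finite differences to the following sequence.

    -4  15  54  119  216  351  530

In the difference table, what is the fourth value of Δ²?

38

First differences: 19, 39, 65, 97, 135, 179
Second differences: 20, 26, 32, 38, 44
Third differences: 6, 6, 6, 6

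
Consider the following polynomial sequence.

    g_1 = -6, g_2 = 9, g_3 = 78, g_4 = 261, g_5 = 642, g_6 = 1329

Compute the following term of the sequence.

Δ: 15, 69, 183, 381, 687
Δ²: 54, 114, 198, 306
Δ³: 60, 84, 108
Δ⁴: 24, 24
Constant fourth difference = 24, so extend:
108 + 24 = 132;  306 + 132 = 438;  687 + 438 = 1125;  1329 + 1125 = 2454

2454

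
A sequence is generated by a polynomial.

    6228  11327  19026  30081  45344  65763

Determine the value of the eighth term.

5099, 7699, 11055, 15263, 20419
2600, 3356, 4208, 5156
756, 852, 948
96, 96
The fourth differences are constant (96).
948 + 96 = 1044;  5156 + 1044 = 6200;  20419 + 6200 = 26619;  65763 + 26619 = 92382
1044 + 96 = 1140;  6200 + 1140 = 7340;  26619 + 7340 = 33959;  92382 + 33959 = 126341

126341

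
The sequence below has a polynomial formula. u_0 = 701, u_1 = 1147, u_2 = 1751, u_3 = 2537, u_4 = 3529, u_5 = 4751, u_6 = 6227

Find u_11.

18257

First differences: 446, 604, 786, 992, 1222, 1476
Second differences: 158, 182, 206, 230, 254
Third differences: 24, 24, 24, 24
Third differences constant at 24.
254 + 24 = 278;  1476 + 278 = 1754;  6227 + 1754 = 7981
278 + 24 = 302;  1754 + 302 = 2056;  7981 + 2056 = 10037
302 + 24 = 326;  2056 + 326 = 2382;  10037 + 2382 = 12419
326 + 24 = 350;  2382 + 350 = 2732;  12419 + 2732 = 15151
350 + 24 = 374;  2732 + 374 = 3106;  15151 + 3106 = 18257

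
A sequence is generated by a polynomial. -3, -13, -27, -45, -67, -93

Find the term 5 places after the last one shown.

Δ: -10  -14  -18  -22  -26
Δ²: -4  -4  -4  -4
Constant second difference = -4, so extend:
-26 − 4 = -30;  -93 − 30 = -123
-30 − 4 = -34;  -123 − 34 = -157
-34 − 4 = -38;  -157 − 38 = -195
-38 − 4 = -42;  -195 − 42 = -237
-42 − 4 = -46;  -237 − 46 = -283

-283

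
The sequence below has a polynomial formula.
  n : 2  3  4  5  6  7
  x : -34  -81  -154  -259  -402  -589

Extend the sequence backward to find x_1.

-7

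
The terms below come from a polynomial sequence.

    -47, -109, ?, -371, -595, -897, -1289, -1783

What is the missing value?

-213

Using the last 5 terms:
-224  -302  -392  -494
-78  -90  -102
-12  -12
Constant third difference = -12.
Extend backward: -78 + 12 = -66;  -224 + 66 = -158;  -371 + 158 = -213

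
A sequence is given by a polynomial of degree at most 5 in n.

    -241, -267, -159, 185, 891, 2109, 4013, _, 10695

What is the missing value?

6801

Using the first 7 terms:
D1: -26, 108, 344, 706, 1218, 1904
D2: 134, 236, 362, 512, 686
D3: 102, 126, 150, 174
D4: 24, 24, 24
Constant fourth difference = 24.
Extend forward: 174 + 24 = 198;  686 + 198 = 884;  1904 + 884 = 2788;  4013 + 2788 = 6801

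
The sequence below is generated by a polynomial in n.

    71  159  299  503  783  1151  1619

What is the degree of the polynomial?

3

Δ: 88, 140, 204, 280, 368, 468
Δ²: 52, 64, 76, 88, 100
Δ³: 12, 12, 12, 12
The third differences are constant, so the polynomial has degree 3.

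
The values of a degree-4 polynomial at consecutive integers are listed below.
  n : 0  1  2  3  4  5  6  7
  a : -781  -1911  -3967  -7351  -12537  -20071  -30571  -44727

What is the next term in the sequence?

-63301

D1: -1130, -2056, -3384, -5186, -7534, -10500, -14156
D2: -926, -1328, -1802, -2348, -2966, -3656
D3: -402, -474, -546, -618, -690
D4: -72, -72, -72, -72
Fourth differences constant at -72.
-690 − 72 = -762;  -3656 − 762 = -4418;  -14156 − 4418 = -18574;  -44727 − 18574 = -63301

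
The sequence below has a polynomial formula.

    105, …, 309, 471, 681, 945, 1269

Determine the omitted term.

189

Using the last 5 terms:
162  210  264  324
48  54  60
6  6
Constant third difference = 6.
Extend backward: 48 − 6 = 42;  162 − 42 = 120;  309 − 120 = 189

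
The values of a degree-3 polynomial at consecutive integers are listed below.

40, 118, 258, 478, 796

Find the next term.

Δ: 78 , 140 , 220 , 318
Δ²: 62 , 80 , 98
Δ³: 18 , 18
The third differences are constant (18).
98 + 18 = 116;  318 + 116 = 434;  796 + 434 = 1230

1230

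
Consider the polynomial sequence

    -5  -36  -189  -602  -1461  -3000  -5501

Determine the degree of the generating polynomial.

4

D1: -31, -153, -413, -859, -1539, -2501
D2: -122, -260, -446, -680, -962
D3: -138, -186, -234, -282
D4: -48, -48, -48
The fourth differences are constant, so the polynomial has degree 4.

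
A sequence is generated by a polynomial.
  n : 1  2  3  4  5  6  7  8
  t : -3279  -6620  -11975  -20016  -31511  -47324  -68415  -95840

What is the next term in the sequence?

Δ: -3341 , -5355 , -8041 , -11495 , -15813 , -21091 , -27425
Δ²: -2014 , -2686 , -3454 , -4318 , -5278 , -6334
Δ³: -672 , -768 , -864 , -960 , -1056
Δ⁴: -96 , -96 , -96 , -96
Constant fourth difference = -96, so extend:
-1056 − 96 = -1152;  -6334 − 1152 = -7486;  -27425 − 7486 = -34911;  -95840 − 34911 = -130751

-130751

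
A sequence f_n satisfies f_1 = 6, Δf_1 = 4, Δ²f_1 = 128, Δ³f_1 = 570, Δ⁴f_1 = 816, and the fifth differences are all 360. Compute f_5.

3886

Build the table forward from the leading diagonal:
Fifth differences: 360, 360, 360, 360, 360
Fourth differences: 816, 1176, 1536, 1896, 2256
Third differences: 570, 1386, 2562, 4098, 5994
Second differences: 128, 698, 2084, 4646, 8744
First differences: 4, 132, 830, 2914, 7560
f: 6, 10, 142, 972, 3886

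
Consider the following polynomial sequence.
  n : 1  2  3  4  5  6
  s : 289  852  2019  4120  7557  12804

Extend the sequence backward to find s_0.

Δ: 563  1167  2101  3437  5247
Δ²: 604  934  1336  1810
Δ³: 330  402  474
Δ⁴: 72  72
The fourth differences are constant at 72.
Work back: 330 − 72 = 258;  604 − 258 = 346;  563 − 346 = 217;  289 − 217 = 72

72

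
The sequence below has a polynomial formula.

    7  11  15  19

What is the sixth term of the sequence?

Δ: 4, 4, 4
Constant first difference = 4, so extend:
19 + 4 = 23
23 + 4 = 27

27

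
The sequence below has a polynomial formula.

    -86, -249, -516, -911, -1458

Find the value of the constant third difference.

Δ: -163, -267, -395, -547
Δ²: -104, -128, -152
Δ³: -24, -24

-24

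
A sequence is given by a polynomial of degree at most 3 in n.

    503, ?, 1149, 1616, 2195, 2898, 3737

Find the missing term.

Using the last 5 terms:
467, 579, 703, 839
112, 124, 136
12, 12
Constant third difference = 12.
Extend backward: 112 − 12 = 100;  467 − 100 = 367;  1149 − 367 = 782

782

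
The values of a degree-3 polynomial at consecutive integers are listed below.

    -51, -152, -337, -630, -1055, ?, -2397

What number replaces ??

Using the first 5 terms:
Δ: -101  -185  -293  -425
Δ²: -84  -108  -132
Δ³: -24  -24
Constant third difference = -24.
Extend forward: -132 − 24 = -156;  -425 − 156 = -581;  -1055 − 581 = -1636

-1636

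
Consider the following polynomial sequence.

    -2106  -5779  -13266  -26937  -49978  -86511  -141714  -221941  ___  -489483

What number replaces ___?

-334842

Using the first 8 terms:
-3673, -7487, -13671, -23041, -36533, -55203, -80227
-3814, -6184, -9370, -13492, -18670, -25024
-2370, -3186, -4122, -5178, -6354
-816, -936, -1056, -1176
-120, -120, -120
Constant fifth difference = -120.
Extend forward: -1176 − 120 = -1296;  -6354 − 1296 = -7650;  -25024 − 7650 = -32674;  -80227 − 32674 = -112901;  -221941 − 112901 = -334842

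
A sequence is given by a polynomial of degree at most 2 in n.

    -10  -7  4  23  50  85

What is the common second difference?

First differences: 3, 11, 19, 27, 35
Second differences: 8, 8, 8, 8

8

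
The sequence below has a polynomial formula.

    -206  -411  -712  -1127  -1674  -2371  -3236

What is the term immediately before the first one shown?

Δ: -205  -301  -415  -547  -697  -865
Δ²: -96  -114  -132  -150  -168
Δ³: -18  -18  -18  -18
The third differences are constant at -18.
Work back: -96 + 18 = -78;  -205 + 78 = -127;  -206 + 127 = -79

-79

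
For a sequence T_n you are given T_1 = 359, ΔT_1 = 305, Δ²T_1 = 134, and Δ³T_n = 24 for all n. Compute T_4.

Build the table forward from the leading diagonal:
Δ³: 24, 24, 24, 24
Δ²: 134, 158, 182, 206
Δ: 305, 439, 597, 779
T: 359, 664, 1103, 1700

1700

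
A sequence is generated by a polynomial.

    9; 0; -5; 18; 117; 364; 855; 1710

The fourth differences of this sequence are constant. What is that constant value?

Δ: -9, -5, 23, 99, 247, 491, 855
Δ²: 4, 28, 76, 148, 244, 364
Δ³: 24, 48, 72, 96, 120
Δ⁴: 24, 24, 24, 24

24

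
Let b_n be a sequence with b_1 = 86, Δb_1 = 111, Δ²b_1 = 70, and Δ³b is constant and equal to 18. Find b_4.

Build the table forward from the leading diagonal:
Δ³: 18  18  18  18
Δ²: 70  88  106  124
Δ: 111  181  269  375
b: 86  197  378  647

647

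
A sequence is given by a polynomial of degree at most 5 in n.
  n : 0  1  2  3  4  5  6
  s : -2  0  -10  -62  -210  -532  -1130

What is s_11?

-13510

Δ: 2, -10, -52, -148, -322, -598
Δ²: -12, -42, -96, -174, -276
Δ³: -30, -54, -78, -102
Δ⁴: -24, -24, -24
Constant fourth difference = -24, so extend:
-102 − 24 = -126;  -276 − 126 = -402;  -598 − 402 = -1000;  -1130 − 1000 = -2130
-126 − 24 = -150;  -402 − 150 = -552;  -1000 − 552 = -1552;  -2130 − 1552 = -3682
-150 − 24 = -174;  -552 − 174 = -726;  -1552 − 726 = -2278;  -3682 − 2278 = -5960
-174 − 24 = -198;  -726 − 198 = -924;  -2278 − 924 = -3202;  -5960 − 3202 = -9162
-198 − 24 = -222;  -924 − 222 = -1146;  -3202 − 1146 = -4348;  -9162 − 4348 = -13510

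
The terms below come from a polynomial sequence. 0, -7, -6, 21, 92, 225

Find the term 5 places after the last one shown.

First differences: -7  1  27  71  133
Second differences: 8  26  44  62
Third differences: 18  18  18
Third differences constant at 18.
62 + 18 = 80;  133 + 80 = 213;  225 + 213 = 438
80 + 18 = 98;  213 + 98 = 311;  438 + 311 = 749
98 + 18 = 116;  311 + 116 = 427;  749 + 427 = 1176
116 + 18 = 134;  427 + 134 = 561;  1176 + 561 = 1737
134 + 18 = 152;  561 + 152 = 713;  1737 + 713 = 2450

2450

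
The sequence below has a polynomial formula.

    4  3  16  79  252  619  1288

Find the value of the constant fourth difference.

First differences: -1, 13, 63, 173, 367, 669
Second differences: 14, 50, 110, 194, 302
Third differences: 36, 60, 84, 108
Fourth differences: 24, 24, 24

24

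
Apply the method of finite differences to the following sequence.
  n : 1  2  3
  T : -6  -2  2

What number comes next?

Δ: 4 , 4
First differences constant at 4.
2 + 4 = 6

6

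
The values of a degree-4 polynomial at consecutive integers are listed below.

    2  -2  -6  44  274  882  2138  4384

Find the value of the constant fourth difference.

72

First differences: -4, -4, 50, 230, 608, 1256, 2246
Second differences: 0, 54, 180, 378, 648, 990
Third differences: 54, 126, 198, 270, 342
Fourth differences: 72, 72, 72, 72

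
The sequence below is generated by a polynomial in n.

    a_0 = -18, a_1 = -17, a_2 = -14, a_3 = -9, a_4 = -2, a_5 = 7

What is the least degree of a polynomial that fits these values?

2

Δ: 1, 3, 5, 7, 9
Δ²: 2, 2, 2, 2
The second differences are constant, so the polynomial has degree 2.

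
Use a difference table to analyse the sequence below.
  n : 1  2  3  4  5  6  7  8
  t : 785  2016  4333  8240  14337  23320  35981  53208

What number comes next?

75985

1231 , 2317 , 3907 , 6097 , 8983 , 12661 , 17227
1086 , 1590 , 2190 , 2886 , 3678 , 4566
504 , 600 , 696 , 792 , 888
96 , 96 , 96 , 96
The fourth differences are constant (96).
888 + 96 = 984;  4566 + 984 = 5550;  17227 + 5550 = 22777;  53208 + 22777 = 75985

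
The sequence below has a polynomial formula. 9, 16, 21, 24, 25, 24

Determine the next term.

21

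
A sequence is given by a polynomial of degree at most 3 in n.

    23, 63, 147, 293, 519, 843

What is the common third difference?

First differences: 40, 84, 146, 226, 324
Second differences: 44, 62, 80, 98
Third differences: 18, 18, 18

18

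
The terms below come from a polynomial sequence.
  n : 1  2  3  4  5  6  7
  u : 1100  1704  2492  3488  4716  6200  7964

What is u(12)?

21824

D1: 604  788  996  1228  1484  1764
D2: 184  208  232  256  280
D3: 24  24  24  24
Third differences constant at 24.
280 + 24 = 304;  1764 + 304 = 2068;  7964 + 2068 = 10032
304 + 24 = 328;  2068 + 328 = 2396;  10032 + 2396 = 12428
328 + 24 = 352;  2396 + 352 = 2748;  12428 + 2748 = 15176
352 + 24 = 376;  2748 + 376 = 3124;  15176 + 3124 = 18300
376 + 24 = 400;  3124 + 400 = 3524;  18300 + 3524 = 21824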